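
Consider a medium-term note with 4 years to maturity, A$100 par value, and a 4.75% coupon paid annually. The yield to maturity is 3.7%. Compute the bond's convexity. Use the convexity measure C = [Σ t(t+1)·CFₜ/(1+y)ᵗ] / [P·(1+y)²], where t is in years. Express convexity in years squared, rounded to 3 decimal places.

With y = 0.037:
  t   CF        PV=CF/(1+0.037)^t    t·PV        t(t+1)·PV
  1         4.75         4.5805         4.5805           9.1610
  2         4.75         4.4171         8.8342          26.5025
  3         4.75         4.2595        12.7785          51.1138
  4       104.75        90.5814       362.3256       1,811.6279
  Σ                    103.8385       388.5187       1,898.4053
P = 103.8385.
Convexity = Σ t(t+1)·PV / [P·(1+y)²] = 1,898.4053 / (103.8385 × 1.075369) = 17.00094.

17.001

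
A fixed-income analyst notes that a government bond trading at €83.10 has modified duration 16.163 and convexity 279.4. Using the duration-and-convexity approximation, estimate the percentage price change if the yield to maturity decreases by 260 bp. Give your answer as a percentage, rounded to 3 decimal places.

Duration effect: -D_mod·Δy = -16.163 × (-0.026) = +0.420238
Convexity effect: ½·C·(Δy)² = 0.5 × 279.4 × (-0.026)² = +0.0944372
ΔP/P ≈ +0.420238 + 0.0944372 = +0.5146752
= +51.46752%.

+51.468%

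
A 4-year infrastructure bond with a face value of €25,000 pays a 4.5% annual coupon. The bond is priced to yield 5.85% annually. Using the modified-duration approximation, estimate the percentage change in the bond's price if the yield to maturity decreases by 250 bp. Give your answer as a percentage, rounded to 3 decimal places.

Periodic yield y = 0.0585. Modified duration first:
  t   CF        PV=CF/(1+0.0585)^t    t·PV
  1     1,125.00     1,062.8248     1,062.8248
  2     1,125.00     1,004.0857     2,008.1715
  3     1,125.00       948.5930     2,845.7791
  4    26,125.00    20,810.9952    83,243.9809
  Σ                 23,826.4988    89,160.7563
P = 23,826.4988; D_Mac = 3.74208 yrs; D_mod = 3.74208/(1+0.0585) = 3.53527 yrs.
ΔP/P ≈ -D_mod · Δy = -3.53527 × (-0.025) = +0.088382 = +8.8382%.

+8.838%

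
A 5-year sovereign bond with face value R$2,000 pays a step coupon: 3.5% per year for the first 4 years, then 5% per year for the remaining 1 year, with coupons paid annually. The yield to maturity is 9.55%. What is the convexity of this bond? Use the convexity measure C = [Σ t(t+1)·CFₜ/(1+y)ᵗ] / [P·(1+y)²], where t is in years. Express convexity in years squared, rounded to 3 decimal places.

With y = 0.0955:
  t   CF        PV=CF/(1+0.0955)^t    t·PV        t(t+1)·PV
  1        70.00        63.8978        63.8978         127.7955
  2        70.00        58.3275       116.6550         349.9649
  3        70.00        53.2428       159.7284         638.9136
  4        70.00        48.6014       194.4055         972.0274
  5     2,100.00     1,330.9367     6,654.6833      39,928.0996
  Σ                  1,555.0061     7,189.3699      42,016.8010
P = 1,555.0061.
Convexity = Σ t(t+1)·PV / [P·(1+y)²] = 42,016.8010 / (1,555.0061 × 1.200120) = 22.51470.

22.515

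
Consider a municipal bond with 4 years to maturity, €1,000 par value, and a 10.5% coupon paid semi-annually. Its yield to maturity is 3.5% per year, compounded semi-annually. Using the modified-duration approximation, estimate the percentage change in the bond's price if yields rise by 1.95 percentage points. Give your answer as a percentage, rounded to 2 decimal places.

Periodic yield y = 0.0175. Modified duration first:
  t   CF        PV=CF/(1+0.0175)^t    t·PV
  1        52.50        51.5971        51.5971
  2        52.50        50.7096       101.4193
  3        52.50        49.8375       149.5124
  4        52.50        48.9803       195.9213
  5        52.50        48.1379       240.6895
  6        52.50        47.3100       283.8599
  7        52.50        46.4963       325.4741
  8     1,052.50       916.1082     7,328.8654
  Σ                  1,259.1769     8,677.3390
P = 1,259.1769; D_Mac = 6.89128 half-year periods = 3.44564 yrs; D_mod = 3.44564/(1+0.0175) = 3.38638 yrs.
ΔP/P ≈ -D_mod · Δy = -3.38638 × (+0.0195) = -0.066034 = -6.6034%.

-6.60%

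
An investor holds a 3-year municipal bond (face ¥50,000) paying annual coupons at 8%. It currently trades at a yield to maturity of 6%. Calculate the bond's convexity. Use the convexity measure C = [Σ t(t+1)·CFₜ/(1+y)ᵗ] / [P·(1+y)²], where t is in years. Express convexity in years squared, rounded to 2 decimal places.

With y = 0.06:
  t   CF        PV=CF/(1+0.06)^t    t·PV        t(t+1)·PV
  1     4,000.00     3,773.5849     3,773.5849       7,547.1698
  2     4,000.00     3,559.9858     7,119.9715      21,359.9146
  3    54,000.00    45,339.4413   136,018.3239     544,073.2954
  Σ                 52,673.0119   146,911.8803     572,980.3798
P = 52,673.0119.
Convexity = Σ t(t+1)·PV / [P·(1+y)²] = 572,980.3798 / (52,673.0119 × 1.123600) = 9.68144.

9.68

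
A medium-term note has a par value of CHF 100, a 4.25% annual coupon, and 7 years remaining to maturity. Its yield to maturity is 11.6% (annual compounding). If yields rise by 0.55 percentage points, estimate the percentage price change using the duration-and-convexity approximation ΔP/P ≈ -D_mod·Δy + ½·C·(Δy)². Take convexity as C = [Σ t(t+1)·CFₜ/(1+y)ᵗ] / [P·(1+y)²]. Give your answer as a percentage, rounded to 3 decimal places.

With y = 0.116:
  t   CF        PV=CF/(1+0.116)^t    t·PV        t(t+1)·PV
  1         4.25         3.8082         3.8082           7.6165
  2         4.25         3.4124         6.8248          20.4744
  3         4.25         3.0577         9.1731          36.6925
  4         4.25         2.7399        10.9595          54.7977
  5         4.25         2.4551        12.2755          73.6528
  6         4.25         2.1999        13.1994          92.3960
  7       104.25        48.3534       338.4736       2,707.7884
  Σ                     66.0266       394.7142       2,993.4183
P = 66.0266; D_Mac = 5.97811 yrs; D_mod = 5.35673 yrs; C = 36.40157.
Duration effect: -5.35673 × (+0.0055) = -0.029462
Convexity effect: 0.5 × 36.40157 × (0.0055)² = +0.0005506
ΔP/P ≈ -0.029462 + 0.0005506 = -0.028911 = -2.8911%.

-2.891%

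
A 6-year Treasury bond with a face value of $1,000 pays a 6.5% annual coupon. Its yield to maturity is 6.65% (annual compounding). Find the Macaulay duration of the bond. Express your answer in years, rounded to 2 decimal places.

Periodic yield y = 0.0665. Discount each cash flow and weight by its year:
  t   CF        PV=CF/(1+0.0665)^t    t·PV
  1        65.00        60.9470        60.9470
  2        65.00        57.1468       114.2935
  3        65.00        53.5835       160.7504
  4        65.00        50.2423       200.9694
  5        65.00        47.1096       235.5478
  6     1,065.00       723.7431     4,342.4587
  Σ                    992.7723     5,114.9669
Price P = Σ PV = 992.7723.
Macaulay duration = Σ(t·PV) / P = 5,114.9669 / 992.7723 = 5.15221 years.

5.15 years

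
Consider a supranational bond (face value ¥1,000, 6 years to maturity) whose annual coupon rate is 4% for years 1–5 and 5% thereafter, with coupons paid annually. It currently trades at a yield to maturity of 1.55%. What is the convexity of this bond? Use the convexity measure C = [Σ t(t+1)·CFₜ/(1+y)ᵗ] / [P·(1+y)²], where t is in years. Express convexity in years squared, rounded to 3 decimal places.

With y = 0.0155:
  t   CF        PV=CF/(1+0.0155)^t    t·PV        t(t+1)·PV
  1        40.00        39.3895        39.3895          78.7789
  2        40.00        38.7882        77.5765         232.7295
  3        40.00        38.1962       114.5886         458.3545
  4        40.00        37.6132       150.4528         752.2640
  5        40.00        37.0391       185.1955       1,111.1728
  6     1,050.00       957.4360     5,744.6157      40,212.3101
  Σ                  1,148.4622     6,311.8186      42,845.6098
P = 1,148.4622.
Convexity = Σ t(t+1)·PV / [P·(1+y)²] = 42,845.6098 / (1,148.4622 × 1.031240) = 36.17677.

36.177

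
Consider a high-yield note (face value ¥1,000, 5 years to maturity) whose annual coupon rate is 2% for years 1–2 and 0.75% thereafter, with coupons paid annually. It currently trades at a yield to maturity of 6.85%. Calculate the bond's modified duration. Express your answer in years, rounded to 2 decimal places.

4.50 years

Periodic yield y = 0.0685. First find Macaulay duration:
  t   CF        PV=CF/(1+0.0685)^t    t·PV
  1        20.00        18.7178        18.7178
  2        20.00        17.5179        35.0357
  3         7.50         6.1481        18.4442
  4         7.50         5.7539        23.0156
  5     1,007.50       723.3899     3,616.9493
  Σ                    771.5275     3,712.1627
P = 771.5275; Macaulay duration = 3,712.1627 / 771.5275 = 4.81145 years.
Modified duration = D_Mac / (1 + y) = 4.81145 / 1.0685 = 4.50299 years.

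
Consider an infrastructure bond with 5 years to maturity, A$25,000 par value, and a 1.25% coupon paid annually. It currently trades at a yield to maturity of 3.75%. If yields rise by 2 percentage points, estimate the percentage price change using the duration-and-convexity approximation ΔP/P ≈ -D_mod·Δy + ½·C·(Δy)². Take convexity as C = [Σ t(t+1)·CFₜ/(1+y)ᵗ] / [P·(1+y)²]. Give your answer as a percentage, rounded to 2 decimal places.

With y = 0.0375:
  t   CF        PV=CF/(1+0.0375)^t    t·PV        t(t+1)·PV
  1       312.50       301.2048       301.2048         602.4096
  2       312.50       290.3179       580.6358       1,741.9074
  3       312.50       279.8245       839.4734       3,357.8938
  4       312.50       269.7103     1,078.8414       5,394.2068
  5    25,312.50    21,056.9038   105,284.5191     631,707.1149
  Σ                 22,197.9614   108,084.6746     642,803.5325
P = 22,197.9614; D_Mac = 4.86913 yrs; D_mod = 4.69313 yrs; C = 26.90227.
Duration effect: -4.69313 × (+0.02) = -0.093863
Convexity effect: 0.5 × 26.90227 × (0.02)² = +0.0053805
ΔP/P ≈ -0.093863 + 0.0053805 = -0.088482 = -8.8482%.

-8.85%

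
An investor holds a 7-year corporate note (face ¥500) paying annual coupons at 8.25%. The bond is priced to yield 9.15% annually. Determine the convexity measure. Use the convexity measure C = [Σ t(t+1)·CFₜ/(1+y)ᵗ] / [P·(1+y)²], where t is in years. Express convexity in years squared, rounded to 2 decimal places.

34.26

With y = 0.0915:
  t   CF        PV=CF/(1+0.0915)^t    t·PV        t(t+1)·PV
  1        41.25        37.7920        37.7920          75.5841
  2        41.25        34.6239        69.2479         207.7436
  3        41.25        31.7214        95.1643         380.6571
  4        41.25        29.0622       116.2489         581.2447
  5        41.25        26.6260       133.1298         798.7788
  6        41.25        24.3939       146.3635       1,024.5444
  7       541.25       293.2458     2,052.7203      16,421.7621
  Σ                    477.4653     2,650.6667      19,490.3148
P = 477.4653.
Convexity = Σ t(t+1)·PV / [P·(1+y)²] = 19,490.3148 / (477.4653 × 1.191372) = 34.26333.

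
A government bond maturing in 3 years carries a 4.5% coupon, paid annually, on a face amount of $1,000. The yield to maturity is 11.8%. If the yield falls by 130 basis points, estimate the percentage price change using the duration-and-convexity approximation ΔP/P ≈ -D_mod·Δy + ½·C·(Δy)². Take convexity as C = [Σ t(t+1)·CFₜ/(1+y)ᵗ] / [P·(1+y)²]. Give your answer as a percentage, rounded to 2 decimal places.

+3.40%

With y = 0.118:
  t   CF        PV=CF/(1+0.118)^t    t·PV        t(t+1)·PV
  1        45.00        40.2504        40.2504          80.5009
  2        45.00        36.0022        72.0044         216.0131
  3     1,045.00       747.8093     2,243.4280       8,973.7120
  Σ                    824.0620     2,355.6828       9,270.2260
P = 824.0620; D_Mac = 2.85862 yrs; D_mod = 2.55691 yrs; C = 9.00009.
Duration effect: -2.55691 × (-0.013) = +0.033240
Convexity effect: 0.5 × 9.00009 × (-0.013)² = +0.0007605
ΔP/P ≈ +0.033240 + 0.0007605 = +0.034000 = +3.4000%.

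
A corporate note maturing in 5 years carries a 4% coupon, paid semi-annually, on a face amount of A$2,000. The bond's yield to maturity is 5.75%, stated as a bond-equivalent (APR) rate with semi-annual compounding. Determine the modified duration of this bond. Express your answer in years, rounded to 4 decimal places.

Periodic yield y = 0.02875. First find Macaulay duration:
  t   CF        PV=CF/(1+0.02875)^t    t·PV
  1        40.00        38.8821        38.8821
  2        40.00        37.7955        75.5910
  3        40.00        36.7393       110.2178
  4        40.00        35.7125       142.8501
  5        40.00        34.7145       173.5724
  6        40.00        33.7443       202.4660
  7        40.00        32.8013       229.6091
  8        40.00        31.8846       255.0769
  9        40.00        30.9936       278.9420
  10    2,040.00     1,536.4969    15,364.9689
  Σ                  1,849.7646    16,872.1764
P = 1,849.7646; Macaulay duration = 16,872.1764 / 1,849.7646 = 9.12126 half-year periods = 4.56063 years.
Modified duration = D_Mac / (1 + y) = 4.56063 / 1.02875 = 4.43317 years.

4.4332 years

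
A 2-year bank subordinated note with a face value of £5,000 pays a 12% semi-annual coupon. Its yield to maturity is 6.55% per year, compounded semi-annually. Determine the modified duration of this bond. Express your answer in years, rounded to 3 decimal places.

Periodic yield y = 0.03275. First find Macaulay duration:
  t   CF        PV=CF/(1+0.03275)^t    t·PV
  1       300.00       290.4866       290.4866
  2       300.00       281.2748       562.5496
  3       300.00       272.3552       817.0655
  4     5,300.00     4,659.0252    18,636.1006
  Σ                  5,503.1417    20,306.2023
P = 5,503.1417; Macaulay duration = 20,306.2023 / 5,503.1417 = 3.68993 half-year periods = 1.84496 years.
Modified duration = D_Mac / (1 + y) = 1.84496 / 1.03275 = 1.78646 years.

1.786 years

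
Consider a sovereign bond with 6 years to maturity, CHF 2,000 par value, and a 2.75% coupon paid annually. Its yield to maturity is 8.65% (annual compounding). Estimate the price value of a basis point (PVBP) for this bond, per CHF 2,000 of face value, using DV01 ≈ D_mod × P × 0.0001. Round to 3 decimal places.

CHF 0.746

Periodic yield y = 0.0865.
  t   CF        PV=CF/(1+0.0865)^t    t·PV
  1        55.00        50.6213        50.6213
  2        55.00        46.5911        93.1823
  3        55.00        42.8818       128.6455
  4        55.00        39.4679       157.8715
  5        55.00        36.3257       181.6285
  6     2,055.00     1,249.2042     7,495.2253
  Σ                  1,465.0920     8,107.1744
P = 1,465.0920; D_Mac = 5.53356 yrs; D_mod = 5.09301 yrs.
DV01 ≈ 5.09301 × 1,465.0920 × 0.0001 = 0.746173.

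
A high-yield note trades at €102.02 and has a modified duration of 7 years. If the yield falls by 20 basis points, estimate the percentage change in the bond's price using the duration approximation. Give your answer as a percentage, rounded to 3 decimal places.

Duration approximation: ΔP/P ≈ -D_mod · Δy = -7 × (-0.002) = +0.014000.
As a percentage: +1.4000%.

+1.400%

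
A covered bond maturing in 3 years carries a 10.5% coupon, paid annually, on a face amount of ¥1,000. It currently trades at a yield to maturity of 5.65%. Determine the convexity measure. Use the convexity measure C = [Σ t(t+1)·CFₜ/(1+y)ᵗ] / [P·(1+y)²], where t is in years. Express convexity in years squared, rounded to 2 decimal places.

With y = 0.0565:
  t   CF        PV=CF/(1+0.0565)^t    t·PV        t(t+1)·PV
  1       105.00        99.3848        99.3848         198.7695
  2       105.00        94.0698       188.1396         564.4189
  3     1,105.00       937.0306     2,811.0918      11,244.3672
  Σ                  1,130.4852     3,098.6162      12,007.5556
P = 1,130.4852.
Convexity = Σ t(t+1)·PV / [P·(1+y)²] = 12,007.5556 / (1,130.4852 × 1.116192) = 9.51592.

9.52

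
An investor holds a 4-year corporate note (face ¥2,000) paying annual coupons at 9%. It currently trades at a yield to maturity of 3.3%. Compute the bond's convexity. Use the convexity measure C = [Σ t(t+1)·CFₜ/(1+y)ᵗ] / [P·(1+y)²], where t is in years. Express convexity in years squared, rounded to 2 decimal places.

With y = 0.033:
  t   CF        PV=CF/(1+0.033)^t    t·PV        t(t+1)·PV
  1       180.00       174.2498       174.2498         348.4995
  2       180.00       168.6832       337.3664       1,012.0993
  3       180.00       163.2945       489.8835       1,959.5339
  4     2,180.00     1,914.4993     7,657.9971      38,289.9856
  Σ                  2,420.7267     8,659.4968      41,610.1183
P = 2,420.7267.
Convexity = Σ t(t+1)·PV / [P·(1+y)²] = 41,610.1183 / (2,420.7267 × 1.067089) = 16.10840.

16.11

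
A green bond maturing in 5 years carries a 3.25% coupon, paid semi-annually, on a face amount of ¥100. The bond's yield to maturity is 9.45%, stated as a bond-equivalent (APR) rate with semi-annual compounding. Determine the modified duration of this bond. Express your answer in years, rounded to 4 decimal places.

4.3832 years

Periodic yield y = 0.04725. First find Macaulay duration:
  t   CF        PV=CF/(1+0.04725)^t    t·PV
  1        1.625         1.5517         1.5517
  2        1.625         1.4817         2.9633
  3        1.625         1.4148         4.2445
  4        1.625         1.3510         5.4040
  5        1.625         1.2900         6.4502
  6        1.625         1.2318         7.3910
  7        1.625         1.1763         8.2338
  8        1.625         1.1232         8.9855
  9        1.625         1.0725         9.6526
  10     101.625        64.0467       640.4672
  Σ                     75.7397       695.3436
P = 75.7397; Macaulay duration = 695.3436 / 75.7397 = 9.18070 half-year periods = 4.59035 years.
Modified duration = D_Mac / (1 + y) = 4.59035 / 1.04725 = 4.38324 years.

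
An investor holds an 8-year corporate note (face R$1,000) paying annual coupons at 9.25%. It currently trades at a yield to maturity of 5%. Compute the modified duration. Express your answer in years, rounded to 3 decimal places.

5.942 years

Periodic yield y = 0.05. First find Macaulay duration:
  t   CF        PV=CF/(1+0.05)^t    t·PV
  1        92.50        88.0952        88.0952
  2        92.50        83.9002       167.8005
  3        92.50        79.9050       239.7149
  4        92.50        76.1000       304.3999
  5        92.50        72.4762       362.3809
  6        92.50        69.0249       414.1495
  7        92.50        65.7380       460.1662
  8     1,092.50       739.4470     5,915.5760
  Σ                  1,274.6865     7,952.2831
P = 1,274.6865; Macaulay duration = 7,952.2831 / 1,274.6865 = 6.23862 years.
Modified duration = D_Mac / (1 + y) = 6.23862 / 1.05 = 5.94154 years.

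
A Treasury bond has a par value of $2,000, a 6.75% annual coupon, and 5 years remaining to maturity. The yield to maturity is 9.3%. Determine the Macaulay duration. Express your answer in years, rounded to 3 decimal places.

Periodic yield y = 0.093. Discount each cash flow and weight by its year:
  t   CF        PV=CF/(1+0.093)^t    t·PV
  1       135.00       123.5133       123.5133
  2       135.00       113.0039       226.0078
  3       135.00       103.3887       310.1662
  4       135.00        94.5917       378.3669
  5     2,135.00     1,368.6647     6,843.3236
  Σ                  1,803.1623     7,881.3778
Price P = Σ PV = 1,803.1623.
Macaulay duration = Σ(t·PV) / P = 7,881.3778 / 1,803.1623 = 4.37086 years.

4.371 years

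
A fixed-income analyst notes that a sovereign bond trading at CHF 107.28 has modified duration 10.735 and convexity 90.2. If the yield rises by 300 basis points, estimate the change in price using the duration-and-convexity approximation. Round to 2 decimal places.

-CHF 30.20

Duration effect: -D_mod·Δy = -10.735 × (+0.03) = -0.322050
Convexity effect: ½·C·(Δy)² = 0.5 × 90.2 × (0.03)² = +0.0405900
ΔP/P ≈ -0.322050 + 0.0405900 = -0.281460
ΔP ≈ 107.28 × (-0.281460) = -30.1950288.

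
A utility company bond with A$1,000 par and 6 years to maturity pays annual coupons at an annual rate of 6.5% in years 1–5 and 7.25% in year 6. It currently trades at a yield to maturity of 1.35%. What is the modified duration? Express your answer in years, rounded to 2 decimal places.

5.20 years

Periodic yield y = 0.0135. First find Macaulay duration:
  t   CF        PV=CF/(1+0.0135)^t    t·PV
  1        65.00        64.1342        64.1342
  2        65.00        63.2799       126.5598
  3        65.00        62.4370       187.3110
  4        65.00        61.6053       246.4214
  5        65.00        60.7847       303.9237
  6     1,072.50       989.5888     5,937.5330
  Σ                  1,301.8300     6,865.8831
P = 1,301.8300; Macaulay duration = 6,865.8831 / 1,301.8300 = 5.27402 years.
Modified duration = D_Mac / (1 + y) = 5.27402 / 1.0135 = 5.20377 years.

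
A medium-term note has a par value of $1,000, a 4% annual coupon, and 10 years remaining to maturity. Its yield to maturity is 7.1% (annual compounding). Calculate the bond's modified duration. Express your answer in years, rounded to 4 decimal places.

Periodic yield y = 0.071. First find Macaulay duration:
  t   CF        PV=CF/(1+0.071)^t    t·PV
  1        40.00        37.3483        37.3483
  2        40.00        34.8723        69.7447
  3        40.00        32.5605        97.6816
  4        40.00        30.4020       121.6080
  5        40.00        28.3866       141.9328
  6        40.00        26.5047       159.0283
  7        40.00        24.7476       173.2334
  8        40.00        23.1070       184.8563
  9        40.00        21.5752       194.1768
  10    1,040.00       523.7676     5,237.6760
  Σ                    783.2719     6,417.2861
P = 783.2719; Macaulay duration = 6,417.2861 / 783.2719 = 8.19292 years.
Modified duration = D_Mac / (1 + y) = 8.19292 / 1.071 = 7.64979 years.

7.6498 years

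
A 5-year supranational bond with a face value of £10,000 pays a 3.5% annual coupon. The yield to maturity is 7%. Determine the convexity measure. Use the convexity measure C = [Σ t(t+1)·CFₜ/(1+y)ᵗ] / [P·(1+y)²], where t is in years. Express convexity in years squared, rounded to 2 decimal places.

23.72

With y = 0.07:
  t   CF        PV=CF/(1+0.07)^t    t·PV        t(t+1)·PV
  1       350.00       327.1028       327.1028         654.2056
  2       350.00       305.7036       611.4071       1,834.2213
  3       350.00       285.7043       857.1128       3,428.4511
  4       350.00       267.0133     1,068.0533       5,340.2665
  5    10,350.00     7,379.4070    36,897.0348     221,382.2087
  Σ                  8,564.9309    39,760.7108     232,639.3532
P = 8,564.9309.
Convexity = Σ t(t+1)·PV / [P·(1+y)²] = 232,639.3532 / (8,564.9309 × 1.144900) = 23.72421.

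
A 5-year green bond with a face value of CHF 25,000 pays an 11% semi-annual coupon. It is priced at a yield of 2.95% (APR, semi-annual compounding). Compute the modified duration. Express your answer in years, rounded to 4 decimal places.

Periodic yield y = 0.01475. First find Macaulay duration:
  t   CF        PV=CF/(1+0.01475)^t    t·PV
  1     1,375.00     1,355.0136     1,355.0136
  2     1,375.00     1,335.3176     2,670.6352
  3     1,375.00     1,315.9080     3,947.7239
  4     1,375.00     1,296.7805     5,187.1218
  5     1,375.00     1,277.9310     6,389.6549
  6     1,375.00     1,259.3555     7,556.1329
  7     1,375.00     1,241.0500     8,687.3500
  8     1,375.00     1,223.0106     9,784.0847
  9     1,375.00     1,205.2334    10,847.1006
  10   26,375.00    22,782.5257   227,825.2568
  Σ                 34,292.1257   284,250.0744
P = 34,292.1257; Macaulay duration = 284,250.0744 / 34,292.1257 = 8.28908 half-year periods = 4.14454 years.
Modified duration = D_Mac / (1 + y) = 4.14454 / 1.01475 = 4.08430 years.

4.0843 years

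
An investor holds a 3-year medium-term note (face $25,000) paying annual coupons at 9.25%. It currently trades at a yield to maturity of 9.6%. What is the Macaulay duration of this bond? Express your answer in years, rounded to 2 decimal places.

2.75 years

Periodic yield y = 0.096. Discount each cash flow and weight by its year:
  t   CF        PV=CF/(1+0.096)^t    t·PV
  1     2,312.50     2,109.9453     2,109.9453
  2     2,312.50     1,925.1325     3,850.2651
  3    27,312.50    20,745.7811    62,237.3434
  Σ                 24,780.8589    68,197.5537
Price P = Σ PV = 24,780.8589.
Macaulay duration = Σ(t·PV) / P = 68,197.5537 / 24,780.8589 = 2.75203 years.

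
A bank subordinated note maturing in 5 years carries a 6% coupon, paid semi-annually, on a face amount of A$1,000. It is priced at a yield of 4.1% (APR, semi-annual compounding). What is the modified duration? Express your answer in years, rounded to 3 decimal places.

4.333 years

Periodic yield y = 0.0205. First find Macaulay duration:
  t   CF        PV=CF/(1+0.0205)^t    t·PV
  1        30.00        29.3974        29.3974
  2        30.00        28.8068        57.6136
  3        30.00        28.2281        84.6844
  4        30.00        27.6611       110.6443
  5        30.00        27.1054       135.5271
  6        30.00        26.5609       159.3656
  7        30.00        26.0274       182.1916
  8        30.00        25.5045       204.0362
  9        30.00        24.9922       224.9296
  10    1,030.00       840.8279     8,408.2794
  Σ                  1,085.1117     9,596.6692
P = 1,085.1117; Macaulay duration = 9,596.6692 / 1,085.1117 = 8.84395 half-year periods = 4.42197 years.
Modified duration = D_Mac / (1 + y) = 4.42197 / 1.0205 = 4.33314 years.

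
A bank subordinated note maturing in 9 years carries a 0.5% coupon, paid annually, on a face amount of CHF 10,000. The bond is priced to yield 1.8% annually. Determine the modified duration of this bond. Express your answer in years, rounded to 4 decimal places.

8.6542 years

Periodic yield y = 0.018. First find Macaulay duration:
  t   CF        PV=CF/(1+0.018)^t    t·PV
  1        50.00        49.1159        49.1159
  2        50.00        48.2475        96.4949
  3        50.00        47.3944       142.1831
  4        50.00        46.5563       186.2254
  5        50.00        45.7331       228.6657
  6        50.00        44.9245       269.5471
  7        50.00        44.1302       308.9112
  8        50.00        43.3499       346.7989
  9    10,050.00     8,559.2569    77,033.3118
  Σ                  8,928.7086    78,661.2540
P = 8,928.7086; Macaulay duration = 78,661.2540 / 8,928.7086 = 8.80993 years.
Modified duration = D_Mac / (1 + y) = 8.80993 / 1.018 = 8.65415 years.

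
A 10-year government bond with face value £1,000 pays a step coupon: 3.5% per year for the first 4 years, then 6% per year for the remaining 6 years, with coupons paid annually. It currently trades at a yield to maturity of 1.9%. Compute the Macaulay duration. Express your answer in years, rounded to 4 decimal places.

8.5847 years

Periodic yield y = 0.019. Discount each cash flow and weight by its year:
  t   CF        PV=CF/(1+0.019)^t    t·PV
  1        35.00        34.3474        34.3474
  2        35.00        33.7070        67.4139
  3        35.00        33.0785        99.2354
  4        35.00        32.4617       129.8468
  5        60.00        54.6110       273.0551
  6        60.00        53.5928       321.5566
  7        60.00        52.5935       368.1544
  8        60.00        51.6128       412.9027
  9        60.00        50.6505       455.8544
  10    1,060.00       878.1405     8,781.4054
  Σ                  1,274.7957    10,943.7721
Price P = Σ PV = 1,274.7957.
Macaulay duration = Σ(t·PV) / P = 10,943.7721 / 1,274.7957 = 8.58473 years.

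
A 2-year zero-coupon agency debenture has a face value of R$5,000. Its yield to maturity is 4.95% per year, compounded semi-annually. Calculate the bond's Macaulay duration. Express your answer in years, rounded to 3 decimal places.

A zero-coupon bond has a single cash flow at maturity, so its Macaulay duration equals its maturity: 2 years.
(Equivalently: 4 semi-annual periods ÷ 2 = 2 years.)

2.000 years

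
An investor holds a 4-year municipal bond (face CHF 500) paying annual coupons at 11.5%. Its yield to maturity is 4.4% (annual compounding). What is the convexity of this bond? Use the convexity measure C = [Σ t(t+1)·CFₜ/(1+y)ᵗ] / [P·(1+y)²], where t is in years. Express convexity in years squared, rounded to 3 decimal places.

15.230

With y = 0.044:
  t   CF        PV=CF/(1+0.044)^t    t·PV        t(t+1)·PV
  1        57.50        55.0766        55.0766         110.1533
  2        57.50        52.7554       105.5108         316.5323
  3        57.50        50.5320       151.5960         606.3838
  4       557.50       469.2917     1,877.1668       9,385.8341
  Σ                    627.6557     2,189.3502      10,418.9035
P = 627.6557.
Convexity = Σ t(t+1)·PV / [P·(1+y)²] = 10,418.9035 / (627.6557 × 1.089936) = 15.22999.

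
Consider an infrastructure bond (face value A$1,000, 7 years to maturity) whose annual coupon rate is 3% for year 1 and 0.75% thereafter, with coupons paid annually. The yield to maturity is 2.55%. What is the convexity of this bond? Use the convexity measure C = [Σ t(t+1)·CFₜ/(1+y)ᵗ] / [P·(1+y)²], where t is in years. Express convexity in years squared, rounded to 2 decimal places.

With y = 0.0255:
  t   CF        PV=CF/(1+0.0255)^t    t·PV        t(t+1)·PV
  1        30.00        29.2540        29.2540          58.5080
  2         7.50         7.1316        14.2633          42.7899
  3         7.50         6.9543        20.8629          83.4518
  4         7.50         6.7814        27.1256         135.6278
  5         7.50         6.6128        33.0638         198.3829
  6         7.50         6.4483        38.6900         270.8299
  7     1,007.50       844.6862     5,912.8034      47,302.4275
  Σ                    907.8687     6,076.0630      48,092.0177
P = 907.8687.
Convexity = Σ t(t+1)·PV / [P·(1+y)²] = 48,092.0177 / (907.8687 × 1.051650) = 50.37078.

50.37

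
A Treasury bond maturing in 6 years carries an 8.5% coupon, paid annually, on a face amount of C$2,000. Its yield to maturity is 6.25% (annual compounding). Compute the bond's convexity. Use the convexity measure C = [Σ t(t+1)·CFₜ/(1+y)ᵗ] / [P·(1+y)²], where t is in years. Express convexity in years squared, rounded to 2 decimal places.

With y = 0.0625:
  t   CF        PV=CF/(1+0.0625)^t    t·PV        t(t+1)·PV
  1       170.00       160.0000       160.0000         320.0000
  2       170.00       150.5882       301.1765         903.5294
  3       170.00       141.7301       425.1903       1,700.7612
  4       170.00       133.3930       533.5722       2,667.8608
  5       170.00       125.5464       627.7319       3,766.3917
  6     2,170.00     1,508.2943     9,049.7660      63,348.3623
  Σ                  2,219.5521    11,097.4369      72,706.9054
P = 2,219.5521.
Convexity = Σ t(t+1)·PV / [P·(1+y)²] = 72,706.9054 / (2,219.5521 × 1.128906) = 29.01700.

29.02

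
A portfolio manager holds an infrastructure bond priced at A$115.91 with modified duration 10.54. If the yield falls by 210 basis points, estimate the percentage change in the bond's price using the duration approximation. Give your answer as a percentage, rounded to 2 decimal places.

Duration approximation: ΔP/P ≈ -D_mod · Δy = -10.54 × (-0.021) = +0.221340.
As a percentage: +22.1340%.

+22.13%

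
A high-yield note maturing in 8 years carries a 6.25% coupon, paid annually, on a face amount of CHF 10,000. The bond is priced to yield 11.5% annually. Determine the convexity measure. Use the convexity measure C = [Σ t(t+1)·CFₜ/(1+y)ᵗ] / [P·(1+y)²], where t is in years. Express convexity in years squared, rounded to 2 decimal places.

With y = 0.115:
  t   CF        PV=CF/(1+0.115)^t    t·PV        t(t+1)·PV
  1       625.00       560.5381       560.5381       1,121.0762
  2       625.00       502.7248     1,005.4495       3,016.3486
  3       625.00       450.8742     1,352.6227       5,410.4908
  4       625.00       404.3715     1,617.4860       8,087.4302
  5       625.00       362.6650     1,813.3251      10,879.9509
  6       625.00       325.2601     1,951.5607      13,660.9249
  7       625.00       291.7131     2,041.9918      16,335.9341
  8    10,625.00     4,447.6438    35,581.1505     320,230.3545
  Σ                  7,345.7907    45,924.1245     378,742.5101
P = 7,345.7907.
Convexity = Σ t(t+1)·PV / [P·(1+y)²] = 378,742.5101 / (7,345.7907 × 1.243225) = 41.47208.

41.47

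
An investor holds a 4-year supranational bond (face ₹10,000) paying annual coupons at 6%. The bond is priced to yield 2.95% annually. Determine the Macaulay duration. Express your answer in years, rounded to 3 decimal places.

Periodic yield y = 0.0295. Discount each cash flow and weight by its year:
  t   CF        PV=CF/(1+0.0295)^t    t·PV
  1       600.00       582.8072       582.8072
  2       600.00       566.1070     1,132.2141
  3       600.00       549.8854     1,649.6562
  4    10,600.00     9,436.2722    37,745.0889
  Σ                 11,135.0719    41,109.7664
Price P = Σ PV = 11,135.0719.
Macaulay duration = Σ(t·PV) / P = 41,109.7664 / 11,135.0719 = 3.69192 years.

3.692 years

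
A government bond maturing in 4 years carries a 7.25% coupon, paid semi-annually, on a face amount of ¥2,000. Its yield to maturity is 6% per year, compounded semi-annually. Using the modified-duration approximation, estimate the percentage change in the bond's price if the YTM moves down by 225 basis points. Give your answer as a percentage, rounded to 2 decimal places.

+7.76%

Periodic yield y = 0.03. Modified duration first:
  t   CF        PV=CF/(1+0.03)^t    t·PV
  1        72.50        70.3883        70.3883
  2        72.50        68.3382       136.6764
  3        72.50        66.3478       199.0433
  4        72.50        64.4153       257.6612
  5        72.50        62.5391       312.6957
  6        72.50        60.7176       364.3057
  7        72.50        58.9491       412.6439
  8     2,072.50     1,636.0506    13,088.4051
  Σ                  2,087.7462    14,841.8197
P = 2,087.7462; D_Mac = 7.10902 half-year periods = 3.55451 yrs; D_mod = 3.55451/(1+0.03) = 3.45098 yrs.
ΔP/P ≈ -D_mod · Δy = -3.45098 × (-0.0225) = +0.077647 = +7.7647%.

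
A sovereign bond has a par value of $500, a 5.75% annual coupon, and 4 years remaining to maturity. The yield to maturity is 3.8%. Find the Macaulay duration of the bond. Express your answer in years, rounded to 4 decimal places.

Periodic yield y = 0.038. Discount each cash flow and weight by its year:
  t   CF        PV=CF/(1+0.038)^t    t·PV
  1        28.75        27.6975        27.6975
  2        28.75        26.6835        53.3670
  3        28.75        25.7067        77.1200
  4       528.75       455.4712     1,821.8850
  Σ                    535.5589     1,980.0695
Price P = Σ PV = 535.5589.
Macaulay duration = Σ(t·PV) / P = 1,980.0695 / 535.5589 = 3.69720 years.

3.6972 years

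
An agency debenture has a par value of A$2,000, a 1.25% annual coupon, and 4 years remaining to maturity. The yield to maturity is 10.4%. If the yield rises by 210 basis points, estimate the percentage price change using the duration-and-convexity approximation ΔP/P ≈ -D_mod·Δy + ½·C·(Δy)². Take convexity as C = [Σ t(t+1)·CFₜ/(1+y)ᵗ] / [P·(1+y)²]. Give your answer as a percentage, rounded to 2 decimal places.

-7.09%

With y = 0.104:
  t   CF        PV=CF/(1+0.104)^t    t·PV        t(t+1)·PV
  1        25.00        22.6449        22.6449          45.2899
  2        25.00        20.5117        41.0234         123.0703
  3        25.00        18.5794        55.7383         222.9534
  4     2,025.00     1,363.1660     5,452.6639      27,263.3193
  Σ                  1,424.9020     5,572.0705      27,654.6328
P = 1,424.9020; D_Mac = 3.91049 yrs; D_mod = 3.54211 yrs; C = 15.92373.
Duration effect: -3.54211 × (+0.021) = -0.074384
Convexity effect: 0.5 × 15.92373 × (0.021)² = +0.0035112
ΔP/P ≈ -0.074384 + 0.0035112 = -0.070873 = -7.0873%.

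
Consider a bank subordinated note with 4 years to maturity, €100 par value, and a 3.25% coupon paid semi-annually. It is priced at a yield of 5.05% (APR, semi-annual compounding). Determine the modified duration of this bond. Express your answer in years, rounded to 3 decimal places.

3.681 years

Periodic yield y = 0.02525. First find Macaulay duration:
  t   CF        PV=CF/(1+0.02525)^t    t·PV
  1        1.625         1.5850         1.5850
  2        1.625         1.5459         3.0919
  3        1.625         1.5079         4.5236
  4        1.625         1.4707         5.8829
  5        1.625         1.4345         7.1726
  6        1.625         1.3992         8.3951
  7        1.625         1.3647         9.5531
  8      101.625        83.2458       665.9664
  Σ                     93.5537       706.1706
P = 93.5537; Macaulay duration = 706.1706 / 93.5537 = 7.54829 half-year periods = 3.77414 years.
Modified duration = D_Mac / (1 + y) = 3.77414 / 1.02525 = 3.68119 years.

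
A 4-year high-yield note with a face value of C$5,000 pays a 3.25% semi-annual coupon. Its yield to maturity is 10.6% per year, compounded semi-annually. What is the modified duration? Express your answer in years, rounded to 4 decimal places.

3.5559 years

Periodic yield y = 0.053. First find Macaulay duration:
  t   CF        PV=CF/(1+0.053)^t    t·PV
  1        81.25        77.1605        77.1605
  2        81.25        73.2768       146.5536
  3        81.25        69.5886       208.7659
  4        81.25        66.0861       264.3443
  5        81.25        62.7598       313.7990
  6        81.25        59.6009       357.6057
  7        81.25        56.6011       396.2076
  8     5,081.25     3,361.5811    26,892.6488
  Σ                  3,826.6549    28,657.0853
P = 3,826.6549; Macaulay duration = 28,657.0853 / 3,826.6549 = 7.48881 half-year periods = 3.74440 years.
Modified duration = D_Mac / (1 + y) = 3.74440 / 1.053 = 3.55594 years.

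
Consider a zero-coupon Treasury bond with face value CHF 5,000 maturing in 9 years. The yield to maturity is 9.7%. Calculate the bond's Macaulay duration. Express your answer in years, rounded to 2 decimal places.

A zero-coupon bond has a single cash flow at maturity, so its Macaulay duration equals its maturity: 9 years.

9.00 years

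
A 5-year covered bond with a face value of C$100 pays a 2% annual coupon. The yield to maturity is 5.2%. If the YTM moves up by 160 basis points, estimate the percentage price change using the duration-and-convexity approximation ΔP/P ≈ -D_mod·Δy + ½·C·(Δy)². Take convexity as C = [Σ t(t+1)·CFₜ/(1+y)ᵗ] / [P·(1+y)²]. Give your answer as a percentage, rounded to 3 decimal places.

With y = 0.052:
  t   CF        PV=CF/(1+0.052)^t    t·PV        t(t+1)·PV
  1         2.00         1.9011         1.9011           3.8023
  2         2.00         1.8072         3.6143          10.8430
  3         2.00         1.7178         5.1535          20.6141
  4         2.00         1.6329         6.5317          32.6586
  5       102.00        79.1629       395.8143       2,374.8858
  Σ                     86.2219       413.0150       2,442.8037
P = 86.2219; D_Mac = 4.79014 yrs; D_mod = 4.55336 yrs; C = 25.59996.
Duration effect: -4.55336 × (+0.016) = -0.072854
Convexity effect: 0.5 × 25.59996 × (0.016)² = +0.0032768
ΔP/P ≈ -0.072854 + 0.0032768 = -0.069577 = -6.9577%.

-6.958%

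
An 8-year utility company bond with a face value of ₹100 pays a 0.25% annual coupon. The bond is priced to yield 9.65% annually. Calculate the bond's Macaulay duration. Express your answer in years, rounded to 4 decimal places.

7.8908 years

Periodic yield y = 0.0965. Discount each cash flow and weight by its year:
  t   CF        PV=CF/(1+0.0965)^t    t·PV
  1         0.25         0.2280         0.2280
  2         0.25         0.2079         0.4159
  3         0.25         0.1896         0.5689
  4         0.25         0.1729         0.6918
  5         0.25         0.1577         0.7886
  6         0.25         0.1438         0.8631
  7         0.25         0.1312         0.9183
  8       100.25        47.9750       383.8003
  Σ                     49.2063       388.2748
Price P = Σ PV = 49.2063.
Macaulay duration = Σ(t·PV) / P = 388.2748 / 49.2063 = 7.89075 years.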